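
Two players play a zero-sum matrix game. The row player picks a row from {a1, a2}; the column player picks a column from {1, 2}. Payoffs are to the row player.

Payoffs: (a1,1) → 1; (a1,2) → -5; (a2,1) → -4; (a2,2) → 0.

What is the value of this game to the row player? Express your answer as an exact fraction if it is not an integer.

Row minima: a1 → -5, a2 → -4; maximin = -4.
Column maxima: 1 → 1, 2 → 0; minimax = 0.
-4 ≠ 0, so there is no saddle point; optimal play is mixed.
Let the row player play a1 with probability p. Expected payoff against 1: 1p + (-4)(1−p) = 5p − 4; against 2: (-5)p + 0(1−p) = −5p.
Setting these equal: 5p − 4 = −5p ⇒ 10p = 4 ⇒ p = 2/5, and the value is (5)·(2/5) − 4 = -2.
For the column player: with q = P(1), equating a1's and a2's payoffs gives 6q − 5 = −4q ⇒ q = 1/2.

-2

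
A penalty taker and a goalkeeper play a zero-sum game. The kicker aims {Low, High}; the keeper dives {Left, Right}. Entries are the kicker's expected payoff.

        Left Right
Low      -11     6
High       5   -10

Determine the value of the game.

Row minima: Low → -11, High → -10; maximin = -10.
Column maxima: Left → 5, Right → 6; minimax = 5.
-10 ≠ 5, so there is no saddle point; optimal play is mixed.
Let the kicker play Low with probability p. Expected payoff against Left: (-11)p + 5(1−p) = −16p + 5; against Right: 6p + (-10)(1−p) = 16p − 10.
Setting these equal: −16p + 5 = 16p − 10 ⇒ −32p = -15 ⇒ p = 15/32, and the value is (-16)·(15/32) + 5 = -5/2.
For the keeper: with q = P(Left), equating Low's and High's payoffs gives −17q + 6 = 15q − 10 ⇒ q = 1/2.

-5/2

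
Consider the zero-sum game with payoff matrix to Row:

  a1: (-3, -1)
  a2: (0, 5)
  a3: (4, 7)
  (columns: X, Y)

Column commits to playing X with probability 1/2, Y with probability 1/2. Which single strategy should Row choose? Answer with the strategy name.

Expected payoff of a1: (1/2)·(-3) + (1/2)·(-1) = -2.
Expected payoff of a2: (1/2)·0 + (1/2)·5 = 5/2.
Expected payoff of a3: (1/2)·4 + (1/2)·7 = 11/2.
The largest is 11/2, so Row's best response is a3.

a3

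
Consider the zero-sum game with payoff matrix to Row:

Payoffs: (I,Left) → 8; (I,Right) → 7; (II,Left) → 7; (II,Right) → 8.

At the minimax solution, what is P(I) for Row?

Row minima: I → 7, II → 7; maximin = 7.
Column maxima: Left → 8, Right → 8; minimax = 8.
7 ≠ 8, so there is no saddle point; optimal play is mixed.
Let Row play I with probability p. Expected payoff against Left: 8p + 7(1−p) = p + 7; against Right: 7p + 8(1−p) = −p + 8.
Setting these equal: p + 7 = −p + 8 ⇒ 2p = 1 ⇒ p = 1/2, and the value is (1)·(1/2) + 7 = 15/2.
For Column: with q = P(Left), equating I's and II's payoffs gives q + 7 = −q + 8 ⇒ q = 1/2.

1/2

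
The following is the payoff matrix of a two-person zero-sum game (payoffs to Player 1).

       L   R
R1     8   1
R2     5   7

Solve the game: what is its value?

Row minima: R1 → 1, R2 → 5; maximin = 5.
Column maxima: L → 8, R → 7; minimax = 7.
5 ≠ 7, so there is no saddle point; optimal play is mixed.
Let Player 1 play R1 with probability p. Expected payoff against L: 8p + 5(1−p) = 3p + 5; against R: 1p + 7(1−p) = −6p + 7.
Setting these equal: 3p + 5 = −6p + 7 ⇒ 9p = 2 ⇒ p = 2/9, and the value is (3)·(2/9) + 5 = 17/3.
For Player 2: with q = P(L), equating R1's and R2's payoffs gives 7q + 1 = −2q + 7 ⇒ q = 2/3.

17/3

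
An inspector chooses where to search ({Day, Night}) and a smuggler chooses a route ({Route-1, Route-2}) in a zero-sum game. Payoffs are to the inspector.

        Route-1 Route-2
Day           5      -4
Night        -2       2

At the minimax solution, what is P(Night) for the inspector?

Row minima: Day → -4, Night → -2; maximin = -2.
Column maxima: Route-1 → 5, Route-2 → 2; minimax = 2.
-2 ≠ 2, so there is no saddle point; optimal play is mixed.
Let the inspector play Day with probability p. Expected payoff against Route-1: 5p + (-2)(1−p) = 7p − 2; against Route-2: (-4)p + 2(1−p) = −6p + 2.
Setting these equal: 7p − 2 = −6p + 2 ⇒ 13p = 4 ⇒ p = 4/13, and the value is (7)·(4/13) − 2 = 2/13.
For the smuggler: with q = P(Route-1), equating Day's and Night's payoffs gives 9q − 4 = −4q + 2 ⇒ q = 6/13.

9/13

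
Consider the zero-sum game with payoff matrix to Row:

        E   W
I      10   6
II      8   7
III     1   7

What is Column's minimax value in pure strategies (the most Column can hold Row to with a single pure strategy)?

7

Column maxima: E → 10, W → 7.
The smallest of these is 7.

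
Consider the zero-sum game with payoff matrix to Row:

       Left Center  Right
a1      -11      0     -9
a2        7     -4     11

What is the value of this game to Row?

-2

Row minima: a1 → -11, a2 → -4; maximin = -4.
Column maxima: Left → 7, Center → 0, Right → 11; minimax = 0.
-4 ≠ 0, so there is no saddle point; optimal play is mixed.
Right is strictly dominated by Left (it gives Row strictly more in every row), so Column never plays it.
On the remaining 2×2 (a1, a2 vs Left, Center):
Let Row play a1 with probability p. Expected payoff against Left: (-11)p + 7(1−p) = −18p + 7; against Center: 0p + (-4)(1−p) = 4p − 4.
Setting these equal: −18p + 7 = 4p − 4 ⇒ −22p = -11 ⇒ p = 1/2, and the value is (-18)·(1/2) + 7 = -2.
For Column: with q = P(Left), equating a1's and a2's payoffs gives −11q = 11q − 4 ⇒ q = 2/11.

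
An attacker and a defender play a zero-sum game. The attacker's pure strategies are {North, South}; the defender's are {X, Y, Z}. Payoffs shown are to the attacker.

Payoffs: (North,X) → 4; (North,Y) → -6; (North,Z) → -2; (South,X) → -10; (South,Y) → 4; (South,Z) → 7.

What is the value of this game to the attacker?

-11/6

Row minima: North → -6, South → -10; maximin = -6.
Column maxima: X → 4, Y → 4, Z → 7; minimax = 4.
-6 ≠ 4, so there is no saddle point; optimal play is mixed.
Z is strictly dominated by Y (it gives the attacker strictly more in every row), so the defender never plays it.
On the remaining 2×2 (North, South vs X, Y):
Let the attacker play North with probability p. Expected payoff against X: 4p + (-10)(1−p) = 14p − 10; against Y: (-6)p + 4(1−p) = −10p + 4.
Setting these equal: 14p − 10 = −10p + 4 ⇒ 24p = 14 ⇒ p = 7/12, and the value is (14)·(7/12) − 10 = -11/6.
For the defender: with q = P(X), equating North's and South's payoffs gives 10q − 6 = −14q + 4 ⇒ q = 5/12.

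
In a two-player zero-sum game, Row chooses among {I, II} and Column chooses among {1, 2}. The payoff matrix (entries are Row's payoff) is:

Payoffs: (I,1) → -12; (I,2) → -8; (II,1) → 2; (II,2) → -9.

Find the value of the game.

-124/15

Row minima: I → -12, II → -9; maximin = -9.
Column maxima: 1 → 2, 2 → -8; minimax = -8.
-9 ≠ -8, so there is no saddle point; optimal play is mixed.
Let Row play I with probability p. Expected payoff against 1: (-12)p + 2(1−p) = −14p + 2; against 2: (-8)p + (-9)(1−p) = p − 9.
Setting these equal: −14p + 2 = p − 9 ⇒ −15p = -11 ⇒ p = 11/15, and the value is (-14)·(11/15) + 2 = -124/15.
For Column: with q = P(1), equating I's and II's payoffs gives −4q − 8 = 11q − 9 ⇒ q = 1/15.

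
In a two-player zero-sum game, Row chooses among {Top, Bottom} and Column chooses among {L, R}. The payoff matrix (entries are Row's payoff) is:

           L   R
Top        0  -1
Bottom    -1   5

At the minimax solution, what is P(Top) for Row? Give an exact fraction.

Row minima: Top → -1, Bottom → -1; maximin = -1.
Column maxima: L → 0, R → 5; minimax = 0.
-1 ≠ 0, so there is no saddle point; optimal play is mixed.
Let Row play Top with probability p. Expected payoff against L: 0p + (-1)(1−p) = p − 1; against R: (-1)p + 5(1−p) = −6p + 5.
Setting these equal: p − 1 = −6p + 5 ⇒ 7p = 6 ⇒ p = 6/7, and the value is (1)·(6/7) − 1 = -1/7.
For Column: with q = P(L), equating Top's and Bottom's payoffs gives q − 1 = −6q + 5 ⇒ q = 6/7.

6/7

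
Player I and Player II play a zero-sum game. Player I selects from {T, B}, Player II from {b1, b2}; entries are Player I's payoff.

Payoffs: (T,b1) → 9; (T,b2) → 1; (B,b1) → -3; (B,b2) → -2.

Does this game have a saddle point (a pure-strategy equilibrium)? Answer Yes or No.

Yes

Row minima: T → 1, B → -3; maximin = 1.
Column maxima: b1 → 9, b2 → 1; minimax = 1.
maximin = minimax = 1, so a saddle point exists.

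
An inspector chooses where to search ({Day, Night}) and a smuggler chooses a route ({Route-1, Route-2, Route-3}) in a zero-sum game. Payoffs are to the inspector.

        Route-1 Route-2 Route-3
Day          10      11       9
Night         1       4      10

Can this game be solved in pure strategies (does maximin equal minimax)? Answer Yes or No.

Row minima: Day → 9, Night → 1; maximin = 9.
Column maxima: Route-1 → 10, Route-2 → 11, Route-3 → 10; minimax = 10.
9 ≠ 10, so no pure-strategy equilibrium exists.

No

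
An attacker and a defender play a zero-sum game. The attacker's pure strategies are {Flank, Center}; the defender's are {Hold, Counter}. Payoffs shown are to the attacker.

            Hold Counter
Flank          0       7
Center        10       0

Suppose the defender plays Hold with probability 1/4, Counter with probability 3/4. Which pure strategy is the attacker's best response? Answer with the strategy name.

Expected payoff of Flank: (1/4)·0 + (3/4)·7 = 21/4.
Expected payoff of Center: (1/4)·10 + (3/4)·0 = 5/2.
The largest is 21/4, so the attacker's best response is Flank.

Flank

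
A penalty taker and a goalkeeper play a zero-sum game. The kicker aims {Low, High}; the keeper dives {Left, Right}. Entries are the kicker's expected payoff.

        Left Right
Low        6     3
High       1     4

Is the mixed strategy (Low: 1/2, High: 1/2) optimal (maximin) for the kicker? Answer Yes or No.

Yes

Against Left this mix gives (1/2)·6 + (1/2)·1 = 7/2.
Against Right this mix gives (1/2)·3 + (1/2)·4 = 7/2.
All of the keeper's active replies (Left, Right) yield 7/2, and no column does worse for the kicker. The mix makes the keeper indifferent and guarantees 7/2, so it is optimal.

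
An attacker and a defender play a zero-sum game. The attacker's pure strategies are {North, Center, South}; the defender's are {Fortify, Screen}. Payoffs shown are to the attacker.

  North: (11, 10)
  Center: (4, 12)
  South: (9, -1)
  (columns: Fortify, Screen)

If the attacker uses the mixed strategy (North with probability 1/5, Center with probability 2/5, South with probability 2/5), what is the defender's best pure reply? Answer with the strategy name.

Screen

If the defender plays Fortify, the attacker's expected payoff is (1/5)·11 + (2/5)·4 + (2/5)·9 = 37/5.
If the defender plays Screen, the attacker's expected payoff is (1/5)·10 + (2/5)·12 + (2/5)·(-1) = 32/5.
The defender minimizes the attacker's payoff; the smallest is 32/5, so the best response is Screen.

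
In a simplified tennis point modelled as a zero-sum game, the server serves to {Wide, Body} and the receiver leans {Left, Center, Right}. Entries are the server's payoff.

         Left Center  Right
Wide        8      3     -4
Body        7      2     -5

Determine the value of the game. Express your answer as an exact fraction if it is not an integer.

Row minima: Wide → -4, Body → -5; maximin = -4.
Column maxima: Left → 8, Center → 3, Right → -4; minimax = -4.
Since maximin = minimax = -4, there is a saddle point and the value is -4.

-4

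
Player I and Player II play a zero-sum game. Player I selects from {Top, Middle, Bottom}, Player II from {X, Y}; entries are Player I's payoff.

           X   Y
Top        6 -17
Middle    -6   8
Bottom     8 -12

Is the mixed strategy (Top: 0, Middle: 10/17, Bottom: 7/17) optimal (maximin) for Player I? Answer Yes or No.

Yes

Against X this mix gives (10/17)·(-6) + (7/17)·8 = -4/17.
Against Y this mix gives (10/17)·8 + (7/17)·(-12) = -4/17.
All of Player II's active replies (X, Y) yield -4/17, and no column does worse for Player I. The mix makes Player II indifferent and guarantees -4/17, so it is optimal.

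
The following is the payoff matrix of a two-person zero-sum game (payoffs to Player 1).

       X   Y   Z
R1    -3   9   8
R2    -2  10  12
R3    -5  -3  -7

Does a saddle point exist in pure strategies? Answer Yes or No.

Yes

Row minima: R1 → -3, R2 → -2, R3 → -7; maximin = -2.
Column maxima: X → -2, Y → 10, Z → 12; minimax = -2.
maximin = minimax = -2, so a saddle point exists.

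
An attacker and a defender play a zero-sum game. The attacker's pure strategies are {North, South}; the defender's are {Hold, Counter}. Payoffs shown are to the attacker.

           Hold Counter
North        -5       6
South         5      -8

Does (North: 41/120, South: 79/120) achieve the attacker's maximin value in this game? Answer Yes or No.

Against Hold this mix gives (41/120)·(-5) + (79/120)·5 = 19/12.
Against Counter this mix gives (41/120)·6 + (79/120)·(-8) = -193/60.
The defender will play Counter, holding the attacker to -193/60. Shifting weight toward the row that does better against Counter would raise this floor (the equalizing mix achieves -5/12 against both Counter and Hold), so the proposed strategy is not optimal.

No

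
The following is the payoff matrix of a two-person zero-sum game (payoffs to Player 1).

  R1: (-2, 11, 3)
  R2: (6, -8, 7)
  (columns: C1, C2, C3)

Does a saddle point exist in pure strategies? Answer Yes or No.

Row minima: R1 → -2, R2 → -8; maximin = -2.
Column maxima: C1 → 6, C2 → 11, C3 → 7; minimax = 6.
-2 ≠ 6, so no pure-strategy equilibrium exists.

No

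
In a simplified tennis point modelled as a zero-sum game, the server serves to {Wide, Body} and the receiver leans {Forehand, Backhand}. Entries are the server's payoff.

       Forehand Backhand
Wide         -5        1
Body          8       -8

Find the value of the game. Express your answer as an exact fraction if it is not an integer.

Row minima: Wide → -5, Body → -8; maximin = -5.
Column maxima: Forehand → 8, Backhand → 1; minimax = 1.
-5 ≠ 1, so there is no saddle point; optimal play is mixed.
Let the server play Wide with probability p. Expected payoff against Forehand: (-5)p + 8(1−p) = −13p + 8; against Backhand: 1p + (-8)(1−p) = 9p − 8.
Setting these equal: −13p + 8 = 9p − 8 ⇒ −22p = -16 ⇒ p = 8/11, and the value is (-13)·(8/11) + 8 = -16/11.
For the receiver: with q = P(Forehand), equating Wide's and Body's payoffs gives −6q + 1 = 16q − 8 ⇒ q = 9/22.

-16/11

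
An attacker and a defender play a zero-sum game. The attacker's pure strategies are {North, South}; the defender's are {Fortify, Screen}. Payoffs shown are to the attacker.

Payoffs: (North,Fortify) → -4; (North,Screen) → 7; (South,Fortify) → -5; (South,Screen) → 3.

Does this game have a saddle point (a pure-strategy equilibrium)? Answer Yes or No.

Yes

Row minima: North → -4, South → -5; maximin = -4.
Column maxima: Fortify → -4, Screen → 7; minimax = -4.
maximin = minimax = -4, so a saddle point exists.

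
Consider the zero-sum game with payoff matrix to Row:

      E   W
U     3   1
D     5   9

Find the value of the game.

Row minima: U → 1, D → 5; maximin = 5.
Column maxima: E → 5, W → 9; minimax = 5.
Since maximin = minimax = 5, there is a saddle point and the value is 5.

5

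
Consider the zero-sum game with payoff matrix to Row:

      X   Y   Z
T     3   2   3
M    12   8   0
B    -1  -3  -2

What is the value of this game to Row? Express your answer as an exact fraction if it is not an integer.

Row minima: T → 2, M → 0, B → -3; maximin = 2.
Column maxima: X → 12, Y → 8, Z → 3; minimax = 3.
2 ≠ 3, so there is no saddle point; optimal play is mixed.
B is strictly dominated by T, so Row never plays it.
X is strictly dominated by Y (it gives Row strictly more in every row), so Column never plays it.
On the remaining 2×2 (T, M vs Y, Z):
Let Row play T with probability p. Expected payoff against Y: 2p + 8(1−p) = −6p + 8; against Z: 3p + 0(1−p) = 3p.
Setting these equal: −6p + 8 = 3p ⇒ −9p = -8 ⇒ p = 8/9, and the value is (-6)·(8/9) + 8 = 8/3.
For Column: with q = P(Y), equating T's and M's payoffs gives −q + 3 = 8q ⇒ q = 1/3.

8/3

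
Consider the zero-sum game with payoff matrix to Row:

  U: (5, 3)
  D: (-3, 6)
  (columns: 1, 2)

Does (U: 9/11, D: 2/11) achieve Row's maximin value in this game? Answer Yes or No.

Yes

Against 1 this mix gives (9/11)·5 + (2/11)·(-3) = 39/11.
Against 2 this mix gives (9/11)·3 + (2/11)·6 = 39/11.
All of Column's active replies (1, 2) yield 39/11, and no column does worse for Row. The mix makes Column indifferent and guarantees 39/11, so it is optimal.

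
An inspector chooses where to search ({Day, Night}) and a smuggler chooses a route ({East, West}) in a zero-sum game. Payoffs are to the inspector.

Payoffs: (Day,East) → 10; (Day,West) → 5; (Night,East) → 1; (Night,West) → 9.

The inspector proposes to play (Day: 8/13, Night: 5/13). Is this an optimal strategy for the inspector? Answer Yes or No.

Yes

Against East this mix gives (8/13)·10 + (5/13)·1 = 85/13.
Against West this mix gives (8/13)·5 + (5/13)·9 = 85/13.
All of the smuggler's active replies (East, West) yield 85/13, and no column does worse for the inspector. The mix makes the smuggler indifferent and guarantees 85/13, so it is optimal.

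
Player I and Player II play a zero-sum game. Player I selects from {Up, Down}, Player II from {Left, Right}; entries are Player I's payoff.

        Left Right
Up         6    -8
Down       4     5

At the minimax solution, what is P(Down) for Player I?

14/15

Row minima: Up → -8, Down → 4; maximin = 4.
Column maxima: Left → 6, Right → 5; minimax = 5.
4 ≠ 5, so there is no saddle point; optimal play is mixed.
Let Player I play Up with probability p. Expected payoff against Left: 6p + 4(1−p) = 2p + 4; against Right: (-8)p + 5(1−p) = −13p + 5.
Setting these equal: 2p + 4 = −13p + 5 ⇒ 15p = 1 ⇒ p = 1/15, and the value is (2)·(1/15) + 4 = 62/15.
For Player II: with q = P(Left), equating Up's and Down's payoffs gives 14q − 8 = −q + 5 ⇒ q = 13/15.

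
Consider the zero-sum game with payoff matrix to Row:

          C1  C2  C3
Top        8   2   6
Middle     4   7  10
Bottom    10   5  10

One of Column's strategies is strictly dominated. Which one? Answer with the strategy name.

C2 holds Row's payoff strictly below C3 in every row: 2 < 6, 7 < 10, 5 < 10.
So C3 is strictly dominated for Column.

C3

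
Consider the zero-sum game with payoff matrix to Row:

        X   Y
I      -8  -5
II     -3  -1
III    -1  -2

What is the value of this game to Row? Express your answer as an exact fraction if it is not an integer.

-5/3

Row minima: I → -8, II → -3, III → -2; maximin = -2.
Column maxima: X → -1, Y → -1; minimax = -1.
-2 ≠ -1, so there is no saddle point; optimal play is mixed.
I is strictly dominated by II, so Row never plays it.
On the remaining 2×2 (II, III vs X, Y):
Let Row play II with probability p. Expected payoff against X: (-3)p + (-1)(1−p) = −2p − 1; against Y: (-1)p + (-2)(1−p) = p − 2.
Setting these equal: −2p − 1 = p − 2 ⇒ −3p = -1 ⇒ p = 1/3, and the value is (-2)·(1/3) − 1 = -5/3.
For Column: with q = P(X), equating II's and III's payoffs gives −2q − 1 = q − 2 ⇒ q = 1/3.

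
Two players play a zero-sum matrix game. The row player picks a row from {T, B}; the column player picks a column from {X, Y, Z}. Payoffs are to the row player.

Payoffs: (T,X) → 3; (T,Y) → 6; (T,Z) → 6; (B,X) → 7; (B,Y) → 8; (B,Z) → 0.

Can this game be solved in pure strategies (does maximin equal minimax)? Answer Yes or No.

No

Row minima: T → 3, B → 0; maximin = 3.
Column maxima: X → 7, Y → 8, Z → 6; minimax = 6.
3 ≠ 6, so no pure-strategy equilibrium exists.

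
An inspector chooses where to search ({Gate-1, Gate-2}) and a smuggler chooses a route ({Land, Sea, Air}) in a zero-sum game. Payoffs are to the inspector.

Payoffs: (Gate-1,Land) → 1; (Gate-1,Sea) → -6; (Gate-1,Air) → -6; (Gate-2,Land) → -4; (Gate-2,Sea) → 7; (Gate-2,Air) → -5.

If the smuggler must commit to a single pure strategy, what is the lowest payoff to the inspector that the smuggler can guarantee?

Column maxima: Land → 1, Sea → 7, Air → -5.
The smallest of these is -5.

-5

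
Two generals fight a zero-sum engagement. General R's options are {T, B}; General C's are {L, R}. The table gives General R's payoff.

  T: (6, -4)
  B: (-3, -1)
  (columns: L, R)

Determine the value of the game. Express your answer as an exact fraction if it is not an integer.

Row minima: T → -4, B → -3; maximin = -3.
Column maxima: L → 6, R → -1; minimax = -1.
-3 ≠ -1, so there is no saddle point; optimal play is mixed.
Let General R play T with probability p. Expected payoff against L: 6p + (-3)(1−p) = 9p − 3; against R: (-4)p + (-1)(1−p) = −3p − 1.
Setting these equal: 9p − 3 = −3p − 1 ⇒ 12p = 2 ⇒ p = 1/6, and the value is (9)·(1/6) − 3 = -3/2.
For General C: with q = P(L), equating T's and B's payoffs gives 10q − 4 = −2q − 1 ⇒ q = 1/4.

-3/2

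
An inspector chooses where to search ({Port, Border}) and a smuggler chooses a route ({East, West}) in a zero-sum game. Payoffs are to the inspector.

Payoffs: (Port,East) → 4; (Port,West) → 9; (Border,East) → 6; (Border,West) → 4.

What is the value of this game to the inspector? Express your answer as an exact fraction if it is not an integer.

38/7

Row minima: Port → 4, Border → 4; maximin = 4.
Column maxima: East → 6, West → 9; minimax = 6.
4 ≠ 6, so there is no saddle point; optimal play is mixed.
Let the inspector play Port with probability p. Expected payoff against East: 4p + 6(1−p) = −2p + 6; against West: 9p + 4(1−p) = 5p + 4.
Setting these equal: −2p + 6 = 5p + 4 ⇒ −7p = -2 ⇒ p = 2/7, and the value is (-2)·(2/7) + 6 = 38/7.
For the smuggler: with q = P(East), equating Port's and Border's payoffs gives −5q + 9 = 2q + 4 ⇒ q = 5/7.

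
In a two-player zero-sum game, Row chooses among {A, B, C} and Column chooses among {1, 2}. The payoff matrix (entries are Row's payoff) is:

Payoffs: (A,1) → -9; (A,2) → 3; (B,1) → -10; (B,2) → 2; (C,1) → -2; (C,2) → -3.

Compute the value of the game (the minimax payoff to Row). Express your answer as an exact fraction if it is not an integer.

Row minima: A → -9, B → -10, C → -3; maximin = -3.
Column maxima: 1 → -2, 2 → 3; minimax = -2.
-3 ≠ -2, so there is no saddle point; optimal play is mixed.
B is strictly dominated by A, so Row never plays it.
On the remaining 2×2 (A, C vs 1, 2):
Let Row play A with probability p. Expected payoff against 1: (-9)p + (-2)(1−p) = −7p − 2; against 2: 3p + (-3)(1−p) = 6p − 3.
Setting these equal: −7p − 2 = 6p − 3 ⇒ −13p = -1 ⇒ p = 1/13, and the value is (-7)·(1/13) − 2 = -33/13.
For Column: with q = P(1), equating A's and C's payoffs gives −12q + 3 = q − 3 ⇒ q = 6/13.

-33/13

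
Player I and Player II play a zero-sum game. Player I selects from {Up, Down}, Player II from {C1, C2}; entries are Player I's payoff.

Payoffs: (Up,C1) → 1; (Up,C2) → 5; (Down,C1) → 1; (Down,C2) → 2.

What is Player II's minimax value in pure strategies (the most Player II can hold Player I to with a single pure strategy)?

1

Column maxima: C1 → 1, C2 → 5.
The smallest of these is 1.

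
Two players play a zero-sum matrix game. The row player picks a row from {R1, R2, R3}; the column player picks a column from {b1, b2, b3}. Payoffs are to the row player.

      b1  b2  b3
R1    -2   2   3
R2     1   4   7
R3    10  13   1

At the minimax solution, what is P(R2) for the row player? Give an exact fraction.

3/5

Row minima: R1 → -2, R2 → 1, R3 → 1; maximin = 1.
Column maxima: b1 → 10, b2 → 13, b3 → 7; minimax = 7.
1 ≠ 7, so there is no saddle point; optimal play is mixed.
R1 is strictly dominated by R2, so the row player never plays it.
b2 is strictly dominated by b1 (it gives the row player strictly more in every row), so the column player never plays it.
On the remaining 2×2 (R2, R3 vs b1, b3):
Let the row player play R2 with probability p. Expected payoff against b1: 1p + 10(1−p) = −9p + 10; against b3: 7p + 1(1−p) = 6p + 1.
Setting these equal: −9p + 10 = 6p + 1 ⇒ −15p = -9 ⇒ p = 3/5, and the value is (-9)·(3/5) + 10 = 23/5.
For the column player: with q = P(b1), equating R2's and R3's payoffs gives −6q + 7 = 9q + 1 ⇒ q = 2/5.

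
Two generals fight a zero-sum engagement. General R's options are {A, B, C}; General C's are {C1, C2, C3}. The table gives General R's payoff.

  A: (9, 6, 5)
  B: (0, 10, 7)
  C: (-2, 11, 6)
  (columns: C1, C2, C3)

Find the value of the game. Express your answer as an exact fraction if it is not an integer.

Row minima: A → 5, B → 0, C → -2; maximin = 5.
Column maxima: C1 → 9, C2 → 11, C3 → 7; minimax = 7.
5 ≠ 7, so there is no saddle point; optimal play is mixed.
C2 is strictly dominated by C3 (it gives General R strictly more in every row), so General C never plays it.
With C2 eliminated, C is strictly dominated by B (B gives General R strictly more in every remaining column), so General R never plays it.
On the remaining 2×2 (A, B vs C1, C3):
Let General R play A with probability p. Expected payoff against C1: 9p + 0(1−p) = 9p; against C3: 5p + 7(1−p) = −2p + 7.
Setting these equal: 9p = −2p + 7 ⇒ 11p = 7 ⇒ p = 7/11, and the value is (9)·(7/11) = 63/11.
For General C: with q = P(C1), equating A's and B's payoffs gives 4q + 5 = −7q + 7 ⇒ q = 2/11.

63/11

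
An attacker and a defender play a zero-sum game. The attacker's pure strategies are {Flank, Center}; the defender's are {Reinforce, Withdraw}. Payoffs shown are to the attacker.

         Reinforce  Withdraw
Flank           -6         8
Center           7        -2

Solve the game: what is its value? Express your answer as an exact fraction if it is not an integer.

Row minima: Flank → -6, Center → -2; maximin = -2.
Column maxima: Reinforce → 7, Withdraw → 8; minimax = 7.
-2 ≠ 7, so there is no saddle point; optimal play is mixed.
Let the attacker play Flank with probability p. Expected payoff against Reinforce: (-6)p + 7(1−p) = −13p + 7; against Withdraw: 8p + (-2)(1−p) = 10p − 2.
Setting these equal: −13p + 7 = 10p − 2 ⇒ −23p = -9 ⇒ p = 9/23, and the value is (-13)·(9/23) + 7 = 44/23.
For the defender: with q = P(Reinforce), equating Flank's and Center's payoffs gives −14q + 8 = 9q − 2 ⇒ q = 10/23.

44/23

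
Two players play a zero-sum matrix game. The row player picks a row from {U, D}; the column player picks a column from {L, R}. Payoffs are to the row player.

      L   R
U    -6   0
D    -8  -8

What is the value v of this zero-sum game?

-6

Row minima: U → -6, D → -8; maximin = -6.
Column maxima: L → -6, R → 0; minimax = -6.
Since maximin = minimax = -6, there is a saddle point and the value is -6.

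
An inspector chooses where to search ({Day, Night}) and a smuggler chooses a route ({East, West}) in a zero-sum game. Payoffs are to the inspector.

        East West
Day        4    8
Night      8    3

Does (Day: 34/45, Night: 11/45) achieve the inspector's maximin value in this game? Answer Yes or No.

No

Against East this mix gives (34/45)·4 + (11/45)·8 = 224/45.
Against West this mix gives (34/45)·8 + (11/45)·3 = 61/9.
The smuggler will play East, holding the inspector to 224/45. Shifting weight toward the row that does better against East would raise this floor (the equalizing mix achieves 52/9 against both East and West), so the proposed strategy is not optimal.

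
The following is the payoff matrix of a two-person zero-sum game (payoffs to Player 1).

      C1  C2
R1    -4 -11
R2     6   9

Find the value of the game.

6

Row minima: R1 → -11, R2 → 6; maximin = 6.
Column maxima: C1 → 6, C2 → 9; minimax = 6.
Since maximin = minimax = 6, there is a saddle point and the value is 6.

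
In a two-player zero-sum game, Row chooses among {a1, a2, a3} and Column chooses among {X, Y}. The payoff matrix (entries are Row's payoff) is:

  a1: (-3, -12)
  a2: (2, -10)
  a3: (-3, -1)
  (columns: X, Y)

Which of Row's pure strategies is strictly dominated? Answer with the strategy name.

a2 gives a strictly higher payoff than a1 against every column: 2 > -3, -10 > -12.
So a1 is strictly dominated and Row never plays it.

a1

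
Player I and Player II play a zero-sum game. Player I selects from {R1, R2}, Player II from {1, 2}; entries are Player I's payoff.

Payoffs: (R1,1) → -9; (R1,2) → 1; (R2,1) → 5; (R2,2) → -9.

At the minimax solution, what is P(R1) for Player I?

Row minima: R1 → -9, R2 → -9; maximin = -9.
Column maxima: 1 → 5, 2 → 1; minimax = 1.
-9 ≠ 1, so there is no saddle point; optimal play is mixed.
Let Player I play R1 with probability p. Expected payoff against 1: (-9)p + 5(1−p) = −14p + 5; against 2: 1p + (-9)(1−p) = 10p − 9.
Setting these equal: −14p + 5 = 10p − 9 ⇒ −24p = -14 ⇒ p = 7/12, and the value is (-14)·(7/12) + 5 = -19/6.
For Player II: with q = P(1), equating R1's and R2's payoffs gives −10q + 1 = 14q − 9 ⇒ q = 5/12.

7/12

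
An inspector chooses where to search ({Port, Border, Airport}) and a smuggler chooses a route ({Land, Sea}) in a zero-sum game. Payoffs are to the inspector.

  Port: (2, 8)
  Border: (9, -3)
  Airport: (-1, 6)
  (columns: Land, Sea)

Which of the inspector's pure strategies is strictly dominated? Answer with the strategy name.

Port gives a strictly higher payoff than Airport against every column: 2 > -1, 8 > 6.
So Airport is strictly dominated and the inspector never plays it.

Airport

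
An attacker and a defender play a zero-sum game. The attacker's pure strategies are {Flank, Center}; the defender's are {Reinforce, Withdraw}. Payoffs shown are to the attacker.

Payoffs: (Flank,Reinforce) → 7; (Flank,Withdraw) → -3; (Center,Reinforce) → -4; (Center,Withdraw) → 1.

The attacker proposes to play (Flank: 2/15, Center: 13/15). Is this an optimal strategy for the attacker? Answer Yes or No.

No

Against Reinforce this mix gives (2/15)·7 + (13/15)·(-4) = -38/15.
Against Withdraw this mix gives (2/15)·(-3) + (13/15)·1 = 7/15.
The defender will play Reinforce, holding the attacker to -38/15. Shifting weight toward the row that does better against Reinforce would raise this floor (the equalizing mix achieves -1/3 against both Reinforce and Withdraw), so the proposed strategy is not optimal.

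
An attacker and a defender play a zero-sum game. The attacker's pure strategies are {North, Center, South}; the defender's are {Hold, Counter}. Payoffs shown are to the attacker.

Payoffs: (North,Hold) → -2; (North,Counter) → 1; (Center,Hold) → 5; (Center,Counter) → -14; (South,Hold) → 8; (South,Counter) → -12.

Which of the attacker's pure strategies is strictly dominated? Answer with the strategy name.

Center

South gives a strictly higher payoff than Center against every column: 8 > 5, -12 > -14.
So Center is strictly dominated and the attacker never plays it.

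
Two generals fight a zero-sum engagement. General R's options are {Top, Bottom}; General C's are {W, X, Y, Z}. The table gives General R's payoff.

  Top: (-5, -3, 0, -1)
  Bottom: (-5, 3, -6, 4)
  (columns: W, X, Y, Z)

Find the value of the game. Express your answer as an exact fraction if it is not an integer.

-5

Row minima: Top → -5, Bottom → -6; maximin = -5.
Column maxima: W → -5, X → 3, Y → 0, Z → 4; minimax = -5.
Since maximin = minimax = -5, there is a saddle point and the value is -5.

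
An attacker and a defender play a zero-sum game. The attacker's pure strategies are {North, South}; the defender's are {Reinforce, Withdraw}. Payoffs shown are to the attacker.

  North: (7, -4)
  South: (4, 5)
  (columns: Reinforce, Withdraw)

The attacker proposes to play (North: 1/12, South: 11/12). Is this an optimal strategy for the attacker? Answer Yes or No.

Against Reinforce this mix gives (1/12)·7 + (11/12)·4 = 17/4.
Against Withdraw this mix gives (1/12)·(-4) + (11/12)·5 = 17/4.
All of the defender's active replies (Reinforce, Withdraw) yield 17/4, and no column does worse for the attacker. The mix makes the defender indifferent and guarantees 17/4, so it is optimal.

Yes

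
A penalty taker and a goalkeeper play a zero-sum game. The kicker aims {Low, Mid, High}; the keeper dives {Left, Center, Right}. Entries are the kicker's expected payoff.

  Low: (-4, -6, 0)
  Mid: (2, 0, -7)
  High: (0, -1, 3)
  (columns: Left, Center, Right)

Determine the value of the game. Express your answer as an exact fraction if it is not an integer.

Row minima: Low → -6, Mid → -7, High → -1; maximin = -1.
Column maxima: Left → 2, Center → 0, Right → 3; minimax = 0.
-1 ≠ 0, so there is no saddle point; optimal play is mixed.
Low is strictly dominated by High, so the kicker never plays it.
Left is strictly dominated by Center (it gives the kicker strictly more in every row), so the keeper never plays it.
On the remaining 2×2 (Mid, High vs Center, Right):
Let the kicker play Mid with probability p. Expected payoff against Center: 0p + (-1)(1−p) = p − 1; against Right: (-7)p + 3(1−p) = −10p + 3.
Setting these equal: p − 1 = −10p + 3 ⇒ 11p = 4 ⇒ p = 4/11, and the value is (1)·(4/11) − 1 = -7/11.
For the keeper: with q = P(Center), equating Mid's and High's payoffs gives 7q − 7 = −4q + 3 ⇒ q = 10/11.

-7/11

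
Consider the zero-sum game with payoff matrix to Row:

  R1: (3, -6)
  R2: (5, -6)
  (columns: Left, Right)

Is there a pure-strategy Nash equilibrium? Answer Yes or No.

Row minima: R1 → -6, R2 → -6; maximin = -6.
Column maxima: Left → 5, Right → -6; minimax = -6.
maximin = minimax = -6, so a saddle point exists.

Yes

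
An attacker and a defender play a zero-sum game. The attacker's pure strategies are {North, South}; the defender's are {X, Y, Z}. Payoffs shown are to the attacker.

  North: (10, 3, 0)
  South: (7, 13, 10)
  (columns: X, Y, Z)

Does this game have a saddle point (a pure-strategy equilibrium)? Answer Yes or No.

Row minima: North → 0, South → 7; maximin = 7.
Column maxima: X → 10, Y → 13, Z → 10; minimax = 10.
7 ≠ 10, so no pure-strategy equilibrium exists.

No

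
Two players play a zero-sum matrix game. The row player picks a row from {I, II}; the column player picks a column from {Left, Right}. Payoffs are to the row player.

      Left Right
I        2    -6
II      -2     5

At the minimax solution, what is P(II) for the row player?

Row minima: I → -6, II → -2; maximin = -2.
Column maxima: Left → 2, Right → 5; minimax = 2.
-2 ≠ 2, so there is no saddle point; optimal play is mixed.
Let the row player play I with probability p. Expected payoff against Left: 2p + (-2)(1−p) = 4p − 2; against Right: (-6)p + 5(1−p) = −11p + 5.
Setting these equal: 4p − 2 = −11p + 5 ⇒ 15p = 7 ⇒ p = 7/15, and the value is (4)·(7/15) − 2 = -2/15.
For the column player: with q = P(Left), equating I's and II's payoffs gives 8q − 6 = −7q + 5 ⇒ q = 11/15.

8/15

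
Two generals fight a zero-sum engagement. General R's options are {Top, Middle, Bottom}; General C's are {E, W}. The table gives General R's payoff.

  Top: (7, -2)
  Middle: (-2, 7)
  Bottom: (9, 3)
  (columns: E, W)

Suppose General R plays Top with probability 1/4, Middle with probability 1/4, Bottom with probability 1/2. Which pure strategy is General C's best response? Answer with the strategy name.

W

If General C plays E, General R's expected payoff is (1/4)·7 + (1/4)·(-2) + (1/2)·9 = 23/4.
If General C plays W, General R's expected payoff is (1/4)·(-2) + (1/4)·7 + (1/2)·3 = 11/4.
General C minimizes General R's payoff; the smallest is 11/4, so the best response is W.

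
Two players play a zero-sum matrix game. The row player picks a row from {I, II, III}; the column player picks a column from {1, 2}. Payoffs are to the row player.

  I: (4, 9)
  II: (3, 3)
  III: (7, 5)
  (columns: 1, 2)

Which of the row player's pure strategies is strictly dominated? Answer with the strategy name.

I gives a strictly higher payoff than II against every column: 4 > 3, 9 > 3.
So II is strictly dominated and the row player never plays it.

II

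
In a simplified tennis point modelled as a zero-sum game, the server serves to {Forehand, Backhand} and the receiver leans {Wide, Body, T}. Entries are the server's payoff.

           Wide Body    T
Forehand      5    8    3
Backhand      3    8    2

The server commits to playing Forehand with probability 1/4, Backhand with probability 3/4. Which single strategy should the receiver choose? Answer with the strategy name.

If the receiver plays Wide, the server's expected payoff is (1/4)·5 + (3/4)·3 = 7/2.
If the receiver plays Body, the server's expected payoff is (1/4)·8 + (3/4)·8 = 8.
If the receiver plays T, the server's expected payoff is (1/4)·3 + (3/4)·2 = 9/4.
The receiver minimizes the server's payoff; the smallest is 9/4, so the best response is T.

T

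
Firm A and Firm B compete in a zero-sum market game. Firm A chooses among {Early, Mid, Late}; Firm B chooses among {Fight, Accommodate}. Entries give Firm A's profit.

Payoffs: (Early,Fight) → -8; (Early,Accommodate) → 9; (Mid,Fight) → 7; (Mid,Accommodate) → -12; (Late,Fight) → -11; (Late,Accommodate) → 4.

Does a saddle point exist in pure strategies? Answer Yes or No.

Row minima: Early → -8, Mid → -12, Late → -11; maximin = -8.
Column maxima: Fight → 7, Accommodate → 9; minimax = 7.
-8 ≠ 7, so no pure-strategy equilibrium exists.

No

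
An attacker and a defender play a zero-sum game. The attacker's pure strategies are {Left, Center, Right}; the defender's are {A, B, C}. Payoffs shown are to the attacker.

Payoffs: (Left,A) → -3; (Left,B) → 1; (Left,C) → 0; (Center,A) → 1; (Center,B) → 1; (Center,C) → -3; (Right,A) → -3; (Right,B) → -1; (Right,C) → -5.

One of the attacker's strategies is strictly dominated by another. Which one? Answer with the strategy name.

Right

Center gives a strictly higher payoff than Right against every column: 1 > -3, 1 > -1, -3 > -5.
So Right is strictly dominated and the attacker never plays it.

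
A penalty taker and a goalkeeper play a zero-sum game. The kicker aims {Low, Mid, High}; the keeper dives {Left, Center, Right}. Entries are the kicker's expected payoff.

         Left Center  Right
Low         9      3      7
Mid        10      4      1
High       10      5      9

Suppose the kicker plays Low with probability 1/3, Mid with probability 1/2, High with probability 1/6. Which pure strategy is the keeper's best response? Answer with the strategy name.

If the keeper plays Left, the kicker's expected payoff is (1/3)·9 + (1/2)·10 + (1/6)·10 = 29/3.
If the keeper plays Center, the kicker's expected payoff is (1/3)·3 + (1/2)·4 + (1/6)·5 = 23/6.
If the keeper plays Right, the kicker's expected payoff is (1/3)·7 + (1/2)·1 + (1/6)·9 = 13/3.
The keeper minimizes the kicker's payoff; the smallest is 23/6, so the best response is Center.

Center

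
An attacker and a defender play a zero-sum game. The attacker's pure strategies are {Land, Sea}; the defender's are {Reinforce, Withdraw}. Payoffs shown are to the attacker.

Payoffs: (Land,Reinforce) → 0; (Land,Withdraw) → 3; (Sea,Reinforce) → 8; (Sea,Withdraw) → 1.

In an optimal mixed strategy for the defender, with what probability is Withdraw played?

Row minima: Land → 0, Sea → 1; maximin = 1.
Column maxima: Reinforce → 8, Withdraw → 3; minimax = 3.
1 ≠ 3, so there is no saddle point; optimal play is mixed.
Let the attacker play Land with probability p. Expected payoff against Reinforce: 0p + 8(1−p) = −8p + 8; against Withdraw: 3p + 1(1−p) = 2p + 1.
Setting these equal: −8p + 8 = 2p + 1 ⇒ −10p = -7 ⇒ p = 7/10, and the value is (-8)·(7/10) + 8 = 12/5.
For the defender: with q = P(Reinforce), equating Land's and Sea's payoffs gives −3q + 3 = 7q + 1 ⇒ q = 1/5.

4/5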